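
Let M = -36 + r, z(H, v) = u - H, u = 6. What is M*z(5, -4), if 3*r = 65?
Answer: -43/3 ≈ -14.333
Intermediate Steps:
r = 65/3 (r = (⅓)*65 = 65/3 ≈ 21.667)
z(H, v) = 6 - H
M = -43/3 (M = -36 + 65/3 = -43/3 ≈ -14.333)
M*z(5, -4) = -43*(6 - 1*5)/3 = -43*(6 - 5)/3 = -43/3*1 = -43/3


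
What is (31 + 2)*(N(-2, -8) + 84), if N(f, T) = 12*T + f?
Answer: -462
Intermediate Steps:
N(f, T) = f + 12*T
(31 + 2)*(N(-2, -8) + 84) = (31 + 2)*((-2 + 12*(-8)) + 84) = 33*((-2 - 96) + 84) = 33*(-98 + 84) = 33*(-14) = -462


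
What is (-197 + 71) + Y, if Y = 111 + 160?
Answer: 145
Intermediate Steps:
Y = 271
(-197 + 71) + Y = (-197 + 71) + 271 = -126 + 271 = 145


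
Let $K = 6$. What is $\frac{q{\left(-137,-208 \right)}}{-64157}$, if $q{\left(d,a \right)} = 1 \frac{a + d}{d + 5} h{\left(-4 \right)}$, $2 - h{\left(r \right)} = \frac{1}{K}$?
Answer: $- \frac{115}{1539768} \approx -7.4687 \cdot 10^{-5}$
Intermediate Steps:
$h{\left(r \right)} = \frac{11}{6}$ ($h{\left(r \right)} = 2 - \frac{1}{6} = \frac{11}{6}$)
$q{\left(d,a \right)} = \frac{11 \left(a + d\right)}{6 \left(5 + d\right)}$ ($q{\left(d,a \right)} = 1 \frac{a + d}{d + 5} \cdot \frac{11}{6} = 1 \frac{a + d}{5 + d} \frac{11}{6} = \frac{a + d}{5 + d} \frac{11}{6} = \frac{11 \left(a + d\right)}{6 \left(5 + d\right)}$)
$\frac{q{\left(-137,-208 \right)}}{-64157} = \frac{\frac{11}{6} \frac{1}{5 - 137} \left(-208 - 137\right)}{-64157} = \frac{11}{6} \frac{1}{-132} \left(-345\right) \left(- \frac{1}{64157}\right) = \frac{11}{6} \left(- \frac{1}{132}\right) \left(-345\right) \left(- \frac{1}{64157}\right) = \frac{115}{24} \left(- \frac{1}{64157}\right) = - \frac{115}{1539768}$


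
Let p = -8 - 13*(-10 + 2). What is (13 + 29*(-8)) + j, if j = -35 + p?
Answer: -158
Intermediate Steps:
p = 96 (p = -8 - 13*(-8) = -8 + 104 = 96)
j = 61 (j = -35 + 96 = 61)
(13 + 29*(-8)) + j = (13 + 29*(-8)) + 61 = (13 - 232) + 61 = -219 + 61 = -158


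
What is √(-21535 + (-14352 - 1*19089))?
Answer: 8*I*√859 ≈ 234.47*I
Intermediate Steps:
√(-21535 + (-14352 - 1*19089)) = √(-21535 + (-14352 - 19089)) = √(-21535 - 33441) = √(-54976) = 8*I*√859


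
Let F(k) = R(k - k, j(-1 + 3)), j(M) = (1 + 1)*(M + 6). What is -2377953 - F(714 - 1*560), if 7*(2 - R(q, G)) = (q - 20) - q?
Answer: -16645705/7 ≈ -2.3780e+6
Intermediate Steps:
j(M) = 12 + 2*M (j(M) = 2*(6 + M) = 12 + 2*M)
R(q, G) = 34/7 (R(q, G) = 2 - ((q - 20) - q)/7 = 2 - ((-20 + q) - q)/7 = 2 - 1/7*(-20) = 2 + 20/7 = 34/7)
F(k) = 34/7
-2377953 - F(714 - 1*560) = -2377953 - 1*34/7 = -2377953 - 34/7 = -16645705/7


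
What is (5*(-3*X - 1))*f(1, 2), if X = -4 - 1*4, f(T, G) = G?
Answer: 230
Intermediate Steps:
X = -8 (X = -4 - 4 = -8)
(5*(-3*X - 1))*f(1, 2) = (5*(-3*(-8) - 1))*2 = (5*(24 - 1))*2 = (5*23)*2 = 115*2 = 230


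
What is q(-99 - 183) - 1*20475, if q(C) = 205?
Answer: -20270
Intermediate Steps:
q(-99 - 183) - 1*20475 = 205 - 1*20475 = 205 - 20475 = -20270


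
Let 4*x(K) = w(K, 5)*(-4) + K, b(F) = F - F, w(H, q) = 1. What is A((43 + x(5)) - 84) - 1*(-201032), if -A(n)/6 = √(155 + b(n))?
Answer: 201032 - 6*√155 ≈ 2.0096e+5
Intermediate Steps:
b(F) = 0
x(K) = -1 + K/4 (x(K) = (1*(-4) + K)/4 = (-4 + K)/4 = -1 + K/4)
A(n) = -6*√155 (A(n) = -6*√(155 + 0) = -6*√155)
A((43 + x(5)) - 84) - 1*(-201032) = -6*√155 - 1*(-201032) = -6*√155 + 201032 = 201032 - 6*√155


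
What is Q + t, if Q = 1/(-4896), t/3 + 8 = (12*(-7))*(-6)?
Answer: 7285247/4896 ≈ 1488.0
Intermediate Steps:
t = 1488 (t = -24 + 3*((12*(-7))*(-6)) = -24 + 3*(-84*(-6)) = -24 + 3*504 = -24 + 1512 = 1488)
Q = -1/4896 ≈ -0.00020425
Q + t = -1/4896 + 1488 = 7285247/4896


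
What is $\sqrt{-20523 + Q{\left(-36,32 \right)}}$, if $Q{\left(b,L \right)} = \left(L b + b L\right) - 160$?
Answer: $i \sqrt{22987} \approx 151.61 i$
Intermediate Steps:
$Q{\left(b,L \right)} = -160 + 2 L b$ ($Q{\left(b,L \right)} = \left(L b + L b\right) - 160 = 2 L b - 160 = -160 + 2 L b$)
$\sqrt{-20523 + Q{\left(-36,32 \right)}} = \sqrt{-20523 + \left(-160 + 2 \cdot 32 \left(-36\right)\right)} = \sqrt{-20523 - 2464} = \sqrt{-22987} = i \sqrt{22987}$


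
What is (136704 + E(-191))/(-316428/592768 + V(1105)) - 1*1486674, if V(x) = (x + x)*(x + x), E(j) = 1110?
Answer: -1076031529894760394/723784468093 ≈ -1.4867e+6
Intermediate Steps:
V(x) = 4*x² (V(x) = (2*x)*(2*x) = 4*x²)
(136704 + E(-191))/(-316428/592768 + V(1105)) - 1*1486674 = (136704 + 1110)/(-316428/592768 + 4*1105²) - 1*1486674 = 137814/(-316428*1/592768 + 4*1221025) - 1486674 = 137814/(-79107/148192 + 4884100) - 1486674 = 137814/(723784468093/148192) - 1486674 = 137814*(148192/723784468093) - 1486674 = 20422932288/723784468093 - 1486674 = -1076031529894760394/723784468093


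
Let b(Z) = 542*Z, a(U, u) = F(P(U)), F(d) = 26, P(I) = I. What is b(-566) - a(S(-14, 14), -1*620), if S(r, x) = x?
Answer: -306798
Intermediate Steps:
a(U, u) = 26
b(-566) - a(S(-14, 14), -1*620) = 542*(-566) - 1*26 = -306772 - 26 = -306798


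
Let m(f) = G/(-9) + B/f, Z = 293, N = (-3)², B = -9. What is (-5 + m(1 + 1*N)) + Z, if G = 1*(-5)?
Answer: 25889/90 ≈ 287.66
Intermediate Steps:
N = 9
G = -5
m(f) = 5/9 - 9/f (m(f) = -5/(-9) - 9/f = -5*(-⅑) - 9/f = 5/9 - 9/f)
(-5 + m(1 + 1*N)) + Z = (-5 + (5/9 - 9/(1 + 1*9))) + 293 = (-5 + (5/9 - 9/(1 + 9))) + 293 = (-5 + (5/9 - 9/10)) + 293 = (-5 - 31/90) + 293 = -481/90 + 293 = 25889/90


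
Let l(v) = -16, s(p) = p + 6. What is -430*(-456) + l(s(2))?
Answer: 196064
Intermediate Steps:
s(p) = 6 + p
-430*(-456) + l(s(2)) = -430*(-456) - 16 = 196080 - 16 = 196064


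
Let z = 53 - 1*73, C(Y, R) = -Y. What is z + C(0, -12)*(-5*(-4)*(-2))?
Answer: -20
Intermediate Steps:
z = -20 (z = 53 - 73 = -20)
z + C(0, -12)*(-5*(-4)*(-2)) = -20 + (-1*0)*(-5*(-4)*(-2)) = -20 + 0*(20*(-2)) = -20 + 0*(-40) = -20 + 0 = -20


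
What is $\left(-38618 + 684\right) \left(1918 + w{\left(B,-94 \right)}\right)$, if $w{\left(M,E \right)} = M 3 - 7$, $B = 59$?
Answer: $-79206192$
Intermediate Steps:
$w{\left(M,E \right)} = -7 + 3 M$ ($w{\left(M,E \right)} = 3 M - 7 = -7 + 3 M$)
$\left(-38618 + 684\right) \left(1918 + w{\left(B,-94 \right)}\right) = \left(-38618 + 684\right) \left(1918 + \left(-7 + 3 \cdot 59\right)\right) = - 37934 \left(1918 + \left(-7 + 177\right)\right) = - 37934 \left(1918 + 170\right) = \left(-37934\right) 2088 = -79206192$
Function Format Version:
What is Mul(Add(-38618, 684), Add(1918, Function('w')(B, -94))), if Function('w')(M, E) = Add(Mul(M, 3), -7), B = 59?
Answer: -79206192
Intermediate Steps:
Function('w')(M, E) = Add(-7, Mul(3, M)) (Function('w')(M, E) = Add(Mul(3, M), -7) = Add(-7, Mul(3, M)))
Mul(Add(-38618, 684), Add(1918, Function('w')(B, -94))) = Mul(Add(-38618, 684), Add(1918, Add(-7, Mul(3, 59)))) = Mul(-37934, Add(1918, Add(-7, 177))) = Mul(-37934, Add(1918, 170)) = Mul(-37934, 2088) = -79206192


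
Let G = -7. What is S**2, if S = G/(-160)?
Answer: 49/25600 ≈ 0.0019141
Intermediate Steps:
S = 7/160 (S = -7/(-160) = -7*(-1/160) = 7/160 ≈ 0.043750)
S**2 = (7/160)**2 = 49/25600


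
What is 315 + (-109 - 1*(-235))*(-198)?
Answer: -24633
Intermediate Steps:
315 + (-109 - 1*(-235))*(-198) = 315 + (-109 + 235)*(-198) = 315 + 126*(-198) = 315 - 24948 = -24633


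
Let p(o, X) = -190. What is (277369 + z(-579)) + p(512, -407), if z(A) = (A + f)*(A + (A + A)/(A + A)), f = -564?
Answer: 937833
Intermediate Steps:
z(A) = (1 + A)*(-564 + A) (z(A) = (A - 564)*(A + (A + A)/(A + A)) = (-564 + A)*(A + (2*A)/((2*A))) = (-564 + A)*(A + (2*A)*(1/(2*A))) = (-564 + A)*(A + 1) = (-564 + A)*(1 + A) = (1 + A)*(-564 + A))
(277369 + z(-579)) + p(512, -407) = (277369 + (-564 + (-579)² - 563*(-579))) - 190 = (277369 + (-564 + 335241 + 325977)) - 190 = (277369 + 660654) - 190 = 938023 - 190 = 937833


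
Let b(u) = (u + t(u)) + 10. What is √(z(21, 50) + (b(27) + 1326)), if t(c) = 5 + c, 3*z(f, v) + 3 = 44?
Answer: √12678/3 ≈ 37.532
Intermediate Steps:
z(f, v) = 41/3 (z(f, v) = -1 + (⅓)*44 = -1 + 44/3 = 41/3)
b(u) = 15 + 2*u (b(u) = (u + (5 + u)) + 10 = (5 + 2*u) + 10 = 15 + 2*u)
√(z(21, 50) + (b(27) + 1326)) = √(41/3 + ((15 + 2*27) + 1326)) = √(41/3 + ((15 + 54) + 1326)) = √(41/3 + (69 + 1326)) = √(41/3 + 1395) = √(4226/3) = √12678/3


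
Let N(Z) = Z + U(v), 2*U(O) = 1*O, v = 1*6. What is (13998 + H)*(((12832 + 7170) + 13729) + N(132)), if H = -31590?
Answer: -595770672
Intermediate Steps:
v = 6
U(O) = O/2 (U(O) = (1*O)/2 = O/2)
N(Z) = 3 + Z (N(Z) = Z + (½)*6 = Z + 3 = 3 + Z)
(13998 + H)*(((12832 + 7170) + 13729) + N(132)) = (13998 - 31590)*(((12832 + 7170) + 13729) + (3 + 132)) = -17592*((20002 + 13729) + 135) = -17592*(33731 + 135) = -17592*33866 = -595770672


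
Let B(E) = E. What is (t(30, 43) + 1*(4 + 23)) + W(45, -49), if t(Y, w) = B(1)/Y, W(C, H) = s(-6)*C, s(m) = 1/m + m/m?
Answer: 968/15 ≈ 64.533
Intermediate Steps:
s(m) = 1 + 1/m (s(m) = 1/m + 1 = 1 + 1/m)
W(C, H) = 5*C/6 (W(C, H) = ((1 - 6)/(-6))*C = (-⅙*(-5))*C = 5*C/6)
t(Y, w) = 1/Y
(t(30, 43) + 1*(4 + 23)) + W(45, -49) = (1/30 + 1*(4 + 23)) + (⅚)*45 = (1/30 + 1*27) + 75/2 = (1/30 + 27) + 75/2 = 811/30 + 75/2 = 968/15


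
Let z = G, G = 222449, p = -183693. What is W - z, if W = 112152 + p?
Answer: -293990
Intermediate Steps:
W = -71541 (W = 112152 - 183693 = -71541)
z = 222449
W - z = -71541 - 1*222449 = -71541 - 222449 = -293990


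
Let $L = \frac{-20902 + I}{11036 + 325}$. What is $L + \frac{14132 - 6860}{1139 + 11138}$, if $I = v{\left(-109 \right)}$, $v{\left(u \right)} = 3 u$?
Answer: $- \frac{178011241}{139478997} \approx -1.2763$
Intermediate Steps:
$I = -327$ ($I = 3 \left(-109\right) = -327$)
$L = - \frac{21229}{11361}$ ($L = \frac{-20902 - 327}{11036 + 325} = - \frac{21229}{11361} \approx -1.8686$)
$L + \frac{14132 - 6860}{1139 + 11138} = - \frac{21229}{11361} + \frac{14132 - 6860}{1139 + 11138} = - \frac{21229}{11361} + \frac{7272}{12277} = - \frac{178011241}{139478997}$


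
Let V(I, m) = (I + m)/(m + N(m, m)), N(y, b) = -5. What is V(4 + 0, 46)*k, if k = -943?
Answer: -1150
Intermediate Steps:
V(I, m) = (I + m)/(-5 + m) (V(I, m) = (I + m)/(m - 5) = (I + m)/(-5 + m))
V(4 + 0, 46)*k = (((4 + 0) + 46)/(-5 + 46))*(-943) = ((4 + 46)/41)*(-943) = ((1/41)*50)*(-943) = (50/41)*(-943) = -1150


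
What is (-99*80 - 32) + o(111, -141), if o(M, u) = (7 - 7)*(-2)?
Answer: -7952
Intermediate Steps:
o(M, u) = 0 (o(M, u) = 0*(-2) = 0)
(-99*80 - 32) + o(111, -141) = (-99*80 - 32) + 0 = (-7920 - 32) + 0 = -7952 + 0 = -7952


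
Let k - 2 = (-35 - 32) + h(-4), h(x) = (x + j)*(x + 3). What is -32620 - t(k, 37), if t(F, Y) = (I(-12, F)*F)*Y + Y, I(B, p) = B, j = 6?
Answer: -62405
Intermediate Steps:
h(x) = (3 + x)*(6 + x) (h(x) = (x + 6)*(x + 3) = (6 + x)*(3 + x) = (3 + x)*(6 + x))
k = -67 (k = 2 + ((-35 - 32) + (18 + (-4)² + 9*(-4))) = 2 + (-67 + (18 + 16 - 36)) = 2 + (-67 - 2) = 2 - 69 = -67)
t(F, Y) = Y - 12*F*Y (t(F, Y) = (-12*F)*Y + Y = -12*F*Y + Y = Y - 12*F*Y)
-32620 - t(k, 37) = -32620 - 37*(1 - 12*(-67)) = -32620 - 37*(1 + 804) = -32620 - 37*805 = -32620 - 1*29785 = -32620 - 29785 = -62405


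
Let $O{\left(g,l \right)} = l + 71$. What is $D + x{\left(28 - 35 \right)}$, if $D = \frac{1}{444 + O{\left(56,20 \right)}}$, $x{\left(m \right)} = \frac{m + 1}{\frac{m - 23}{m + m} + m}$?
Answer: $\frac{11252}{9095} \approx 1.2372$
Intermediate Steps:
$O{\left(g,l \right)} = 71 + l$
$x{\left(m \right)} = \frac{1 + m}{m + \frac{-23 + m}{2 m}}$ ($x{\left(m \right)} = \frac{1 + m}{\frac{-23 + m}{2 m} + m} = \frac{1 + m}{m + \frac{-23 + m}{2 m}}$)
$D = \frac{1}{535}$ ($D = \frac{1}{444 + \left(71 + 20\right)} = \frac{1}{444 + 91} = \frac{1}{535} \approx 0.0018692$)
$D + x{\left(28 - 35 \right)} = \frac{1}{535} + \frac{2 \left(28 - 35\right) \left(1 + \left(28 - 35\right)\right)}{-23 + \left(28 - 35\right) + 2 \left(28 - 35\right)^{2}} = \frac{1}{535} + 2 \left(-7\right) \frac{1}{-23 - 7 + 2 \left(-7\right)^{2}} \left(1 - 7\right) = \frac{1}{535} + 2 \left(-7\right) \frac{1}{-23 - 7 + 2 \cdot 49} \left(-6\right) = \frac{1}{535} + 2 \left(-7\right) \frac{1}{-23 - 7 + 98} \left(-6\right) = \frac{1}{535} + 2 \left(-7\right) \frac{1}{68} \left(-6\right) = \frac{1}{535} + \frac{21}{17} = \frac{11252}{9095}$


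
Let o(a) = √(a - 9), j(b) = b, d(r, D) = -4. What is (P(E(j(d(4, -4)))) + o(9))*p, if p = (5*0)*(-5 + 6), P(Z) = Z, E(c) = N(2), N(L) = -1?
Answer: 0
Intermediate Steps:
E(c) = -1
o(a) = √(-9 + a)
p = 0 (p = 0*1 = 0)
(P(E(j(d(4, -4)))) + o(9))*p = (-1 + √(-9 + 9))*0 = (-1 + √0)*0 = (-1 + 0)*0 = -1*0 = 0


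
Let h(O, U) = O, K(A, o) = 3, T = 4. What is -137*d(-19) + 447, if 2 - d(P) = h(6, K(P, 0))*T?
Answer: 3461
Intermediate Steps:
d(P) = -22 (d(P) = 2 - 6*4 = 2 - 1*24 = 2 - 24 = -22)
-137*d(-19) + 447 = -137*(-22) + 447 = 3014 + 447 = 3461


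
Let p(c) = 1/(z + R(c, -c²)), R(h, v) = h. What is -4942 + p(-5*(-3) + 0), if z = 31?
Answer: -227331/46 ≈ -4942.0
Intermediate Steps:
p(c) = 1/(31 + c)
-4942 + p(-5*(-3) + 0) = -4942 + 1/(31 + (-5*(-3) + 0)) = -4942 + 1/(31 + (15 + 0)) = -4942 + 1/(31 + 15) = -4942 + 1/46 = -227331/46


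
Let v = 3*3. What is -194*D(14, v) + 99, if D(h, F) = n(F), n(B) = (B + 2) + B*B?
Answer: -17749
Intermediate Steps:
n(B) = 2 + B + B² (n(B) = (2 + B) + B² = 2 + B + B²)
v = 9
D(h, F) = 2 + F + F²
-194*D(14, v) + 99 = -194*(2 + 9 + 9²) + 99 = -194*(2 + 9 + 81) + 99 = -194*92 + 99 = -17848 + 99 = -17749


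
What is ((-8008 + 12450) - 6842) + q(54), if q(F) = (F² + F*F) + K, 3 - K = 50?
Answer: 3385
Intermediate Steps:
K = -47 (K = 3 - 1*50 = 3 - 50 = -47)
q(F) = -47 + 2*F² (q(F) = (F² + F*F) - 47 = (F² + F²) - 47 = 2*F² - 47 = -47 + 2*F²)
((-8008 + 12450) - 6842) + q(54) = ((-8008 + 12450) - 6842) + (-47 + 2*54²) = (4442 - 6842) + (-47 + 2*2916) = -2400 + (-47 + 5832) = -2400 + 5785 = 3385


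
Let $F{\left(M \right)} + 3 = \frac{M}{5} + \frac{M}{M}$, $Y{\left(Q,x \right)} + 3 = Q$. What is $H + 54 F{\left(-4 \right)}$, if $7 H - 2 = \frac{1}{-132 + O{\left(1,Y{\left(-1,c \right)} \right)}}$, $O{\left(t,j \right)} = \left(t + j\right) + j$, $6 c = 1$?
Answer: $- \frac{734203}{4865} \approx -150.92$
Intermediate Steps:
$c = \frac{1}{6}$ ($c = \frac{1}{6} \cdot 1 = \frac{1}{6} \approx 0.16667$)
$Y{\left(Q,x \right)} = -3 + Q$
$O{\left(t,j \right)} = t + 2 j$ ($O{\left(t,j \right)} = \left(j + t\right) + j = t + 2 j$)
$F{\left(M \right)} = -2 + \frac{M}{5}$ ($F{\left(M \right)} = -3 + \left(\frac{M}{5} + \frac{M}{M}\right) = -3 + \left(M \frac{1}{5} + 1\right) = -3 + \left(\frac{M}{5} + 1\right) = -3 + \left(1 + \frac{M}{5}\right) = -2 + \frac{M}{5}$)
$H = \frac{277}{973}$ ($H = \frac{2}{7} + \frac{1}{7 \left(-132 + \left(1 + 2 \left(-3 - 1\right)\right)\right)} = \frac{2}{7} + \frac{1}{7 \left(-132 + \left(1 + 2 \left(-4\right)\right)\right)} = \frac{2}{7} + \frac{1}{7 \left(-132 + \left(1 - 8\right)\right)} = \frac{2}{7} + \frac{1}{7 \left(-132 - 7\right)} = \frac{2}{7} + \frac{1}{7 \left(-139\right)} = \frac{2}{7} + \frac{1}{7} \left(- \frac{1}{139}\right) = \frac{2}{7} - \frac{1}{973} = \frac{277}{973} \approx 0.28469$)
$H + 54 F{\left(-4 \right)} = \frac{277}{973} + 54 \left(-2 + \frac{1}{5} \left(-4\right)\right) = \frac{277}{973} + 54 \left(-2 - \frac{4}{5}\right) = \frac{277}{973} + 54 \left(- \frac{14}{5}\right) = \frac{277}{973} - \frac{756}{5} = - \frac{734203}{4865}$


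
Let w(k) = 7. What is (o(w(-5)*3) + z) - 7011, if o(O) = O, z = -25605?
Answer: -32595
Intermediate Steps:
(o(w(-5)*3) + z) - 7011 = (7*3 - 25605) - 7011 = (21 - 25605) - 7011 = -25584 - 7011 = -32595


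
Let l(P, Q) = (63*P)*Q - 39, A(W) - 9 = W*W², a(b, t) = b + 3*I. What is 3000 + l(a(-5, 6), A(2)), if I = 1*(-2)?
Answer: -8820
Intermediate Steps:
I = -2
a(b, t) = -6 + b (a(b, t) = b + 3*(-2) = b - 6 = -6 + b)
A(W) = 9 + W³ (A(W) = 9 + W*W² = 9 + W³)
l(P, Q) = -39 + 63*P*Q (l(P, Q) = 63*P*Q - 39 = -39 + 63*P*Q)
3000 + l(a(-5, 6), A(2)) = 3000 + (-39 + 63*(-6 - 5)*(9 + 2³)) = 3000 + (-39 + 63*(-11)*(9 + 8)) = 3000 + (-39 + 63*(-11)*17) = 3000 + (-39 - 11781) = 3000 - 11820 = -8820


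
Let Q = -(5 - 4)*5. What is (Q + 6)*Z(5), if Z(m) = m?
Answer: 5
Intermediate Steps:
Q = -5 ≈ -5.0000
(Q + 6)*Z(5) = (-5 + 6)*5 = 1*5 = 5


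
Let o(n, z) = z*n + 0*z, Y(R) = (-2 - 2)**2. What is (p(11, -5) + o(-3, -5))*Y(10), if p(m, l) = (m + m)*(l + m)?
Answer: 2352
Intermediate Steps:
p(m, l) = 2*m*(l + m) (p(m, l) = (2*m)*(l + m) = 2*m*(l + m))
Y(R) = 16 (Y(R) = (-4)**2 = 16)
o(n, z) = n*z (o(n, z) = n*z + 0 = n*z)
(p(11, -5) + o(-3, -5))*Y(10) = (2*11*(-5 + 11) - 3*(-5))*16 = (2*11*6 + 15)*16 = (132 + 15)*16 = 147*16 = 2352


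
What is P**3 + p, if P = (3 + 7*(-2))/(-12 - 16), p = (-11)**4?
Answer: 321400563/21952 ≈ 14641.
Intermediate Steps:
p = 14641
P = 11/28 (P = (3 - 14)/(-28) = -11*(-1/28) = 11/28 ≈ 0.39286)
P**3 + p = (11/28)**3 + 14641 = 1331/21952 + 14641 = 321400563/21952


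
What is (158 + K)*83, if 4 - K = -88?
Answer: 20750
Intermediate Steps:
K = 92 (K = 4 - 1*(-88) = 4 + 88 = 92)
(158 + K)*83 = (158 + 92)*83 = 250*83 = 20750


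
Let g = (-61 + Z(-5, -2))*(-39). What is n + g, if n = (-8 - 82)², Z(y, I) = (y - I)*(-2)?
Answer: 10245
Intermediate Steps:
Z(y, I) = -2*y + 2*I
g = 2145 (g = (-61 + (-2*(-5) + 2*(-2)))*(-39) = (-61 + (10 - 4))*(-39) = (-61 + 6)*(-39) = -55*(-39) = 2145)
n = 8100 (n = (-90)² = 8100)
n + g = 8100 + 2145 = 10245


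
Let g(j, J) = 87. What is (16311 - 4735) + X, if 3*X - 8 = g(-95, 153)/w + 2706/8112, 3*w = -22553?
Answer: 1059167981347/91474968 ≈ 11579.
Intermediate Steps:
w = -22553/3 (w = (1/3)*(-22553) = -22553/3 ≈ -7517.7)
X = 253751779/91474968 (X = 8/3 + (87/(-22553/3) + 2706/8112)/3 = 8/3 + (87*(-3/22553) + 2706*(1/8112))/3 = 8/3 + (-261/22553 + 451/1352)/3 = 8/3 + (1/3)*(9818531/30491656) = 8/3 + 9818531/91474968 = 253751779/91474968 ≈ 2.7740)
(16311 - 4735) + X = (16311 - 4735) + 253751779/91474968 = 11576 + 253751779/91474968 = 1059167981347/91474968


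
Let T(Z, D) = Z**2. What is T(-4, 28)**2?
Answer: 256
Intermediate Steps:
T(-4, 28)**2 = ((-4)**2)**2 = 16**2 = 256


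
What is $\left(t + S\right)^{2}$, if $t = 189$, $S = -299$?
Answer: $12100$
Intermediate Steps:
$\left(t + S\right)^{2} = \left(189 - 299\right)^{2} = \left(-110\right)^{2} = 12100$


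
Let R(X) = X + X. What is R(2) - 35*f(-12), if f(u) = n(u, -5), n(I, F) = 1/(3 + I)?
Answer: 71/9 ≈ 7.8889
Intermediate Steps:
f(u) = 1/(3 + u)
R(X) = 2*X
R(2) - 35*f(-12) = 2*2 - 35/(3 - 12) = 4 - 35/(-9) = 4 - 35*(-⅑) = 4 + 35/9 = 71/9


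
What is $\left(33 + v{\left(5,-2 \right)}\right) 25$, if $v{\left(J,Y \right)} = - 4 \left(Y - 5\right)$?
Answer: $1525$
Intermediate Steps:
$v{\left(J,Y \right)} = 20 - 4 Y$ ($v{\left(J,Y \right)} = - 4 \left(-5 + Y\right) = 20 - 4 Y$)
$\left(33 + v{\left(5,-2 \right)}\right) 25 = \left(33 + \left(20 - -8\right)\right) 25 = \left(33 + \left(20 + 8\right)\right) 25 = \left(33 + 28\right) 25 = 61 \cdot 25 = 1525$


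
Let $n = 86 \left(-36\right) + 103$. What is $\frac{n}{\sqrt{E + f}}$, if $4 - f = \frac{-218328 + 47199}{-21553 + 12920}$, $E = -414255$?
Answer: $\frac{2993 i \sqrt{7718765325899}}{1788200006} \approx 4.6501 i$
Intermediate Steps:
$n = -2993$ ($n = -3096 + 103 = -2993$)
$f = - \frac{136597}{8633}$ ($f = 4 - \frac{-218328 + 47199}{-21553 + 12920} = 4 - - \frac{171129}{-8633} = 4 - \left(-171129\right) \left(- \frac{1}{8633}\right) = 4 - \frac{171129}{8633} = - \frac{136597}{8633} \approx -15.823$)
$\frac{n}{\sqrt{E + f}} = - \frac{2993}{\sqrt{-414255 - \frac{136597}{8633}}} = - \frac{2993}{\sqrt{- \frac{3576400012}{8633}}} = - \frac{2993}{\frac{2}{8633} i \sqrt{7718765325899}} = - 2993 \left(- \frac{i \sqrt{7718765325899}}{1788200006}\right) = \frac{2993 i \sqrt{7718765325899}}{1788200006}$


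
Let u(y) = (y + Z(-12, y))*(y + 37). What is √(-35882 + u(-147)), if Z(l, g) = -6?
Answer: 2*I*√4763 ≈ 138.03*I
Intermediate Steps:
u(y) = (-6 + y)*(37 + y) (u(y) = (y - 6)*(y + 37) = (-6 + y)*(37 + y))
√(-35882 + u(-147)) = √(-35882 + (-222 + (-147)² + 31*(-147))) = √(-35882 + (-222 + 21609 - 4557)) = √(-35882 + 16830) = √(-19052) = 2*I*√4763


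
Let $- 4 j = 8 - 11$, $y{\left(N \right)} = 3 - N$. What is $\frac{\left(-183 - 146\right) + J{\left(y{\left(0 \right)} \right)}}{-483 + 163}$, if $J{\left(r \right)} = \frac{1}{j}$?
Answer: $\frac{983}{960} \approx 1.024$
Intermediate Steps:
$j = \frac{3}{4}$ ($j = - \frac{8 - 11}{4} = \left(- \frac{1}{4}\right) \left(-3\right) = \frac{3}{4} \approx 0.75$)
$J{\left(r \right)} = \frac{4}{3}$ ($J{\left(r \right)} = \frac{1}{\frac{3}{4}} = \frac{4}{3}$)
$\frac{\left(-183 - 146\right) + J{\left(y{\left(0 \right)} \right)}}{-483 + 163} = \frac{\left(-183 - 146\right) + \frac{4}{3}}{-483 + 163} = \frac{\left(-183 - 146\right) + \frac{4}{3}}{-320} = \left(-329 + \frac{4}{3}\right) \left(- \frac{1}{320}\right) = \left(- \frac{983}{3}\right) \left(- \frac{1}{320}\right) = \frac{983}{960}$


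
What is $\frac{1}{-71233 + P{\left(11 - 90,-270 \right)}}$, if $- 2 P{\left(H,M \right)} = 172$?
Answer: $- \frac{1}{71319} \approx -1.4022 \cdot 10^{-5}$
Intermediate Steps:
$P{\left(H,M \right)} = -86$ ($P{\left(H,M \right)} = \left(- \frac{1}{2}\right) 172 = -86$)
$\frac{1}{-71233 + P{\left(11 - 90,-270 \right)}} = \frac{1}{-71233 - 86} = \frac{1}{-71319} = - \frac{1}{71319}$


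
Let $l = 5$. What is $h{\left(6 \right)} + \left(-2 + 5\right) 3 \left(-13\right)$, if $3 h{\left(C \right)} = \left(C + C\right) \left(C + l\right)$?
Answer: $-73$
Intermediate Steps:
$h{\left(C \right)} = \frac{2 C \left(5 + C\right)}{3}$ ($h{\left(C \right)} = \frac{\left(C + C\right) \left(C + 5\right)}{3} = \frac{2 C \left(5 + C\right)}{3}$)
$h{\left(6 \right)} + \left(-2 + 5\right) 3 \left(-13\right) = \frac{2}{3} \cdot 6 \left(5 + 6\right) + \left(-2 + 5\right) 3 \left(-13\right) = \frac{2}{3} \cdot 6 \cdot 11 + 3 \cdot 3 \left(-13\right) = 44 + 9 \left(-13\right) = 44 - 117 = -73$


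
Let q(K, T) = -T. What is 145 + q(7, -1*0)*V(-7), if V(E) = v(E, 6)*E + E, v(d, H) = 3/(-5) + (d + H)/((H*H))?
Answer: 145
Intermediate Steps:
v(d, H) = -⅗ + (H + d)/H² (v(d, H) = 3*(-⅕) + (H + d)/(H²) = -⅗ + (H + d)/H²)
V(E) = E + E*(-13/30 + E/36) (V(E) = (-⅗ + 1/6 + E/6²)*E + E = (-⅗ + ⅙ + E*(1/36))*E + E = (-⅗ + ⅙ + E/36)*E + E = (-13/30 + E/36)*E + E = E*(-13/30 + E/36) + E = E + E*(-13/30 + E/36))
145 + q(7, -1*0)*V(-7) = 145 + (-(-1)*0)*((1/180)*(-7)*(102 + 5*(-7))) = 145 + (-1*0)*((1/180)*(-7)*(102 - 35)) = 145 + 0*((1/180)*(-7)*67) = 145 + 0*(-469/180) = 145 + 0 = 145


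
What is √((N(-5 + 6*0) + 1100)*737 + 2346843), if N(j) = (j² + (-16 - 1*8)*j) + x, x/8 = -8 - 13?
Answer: 4*√196287 ≈ 1772.2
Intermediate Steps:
x = -168 (x = 8*(-8 - 13) = 8*(-21) = -168)
N(j) = -168 + j² - 24*j (N(j) = (j² + (-16 - 1*8)*j) - 168 = (j² + (-16 - 8)*j) - 168 = (j² - 24*j) - 168 = -168 + j² - 24*j)
√((N(-5 + 6*0) + 1100)*737 + 2346843) = √(((-168 + (-5 + 6*0)² - 24*(-5 + 6*0)) + 1100)*737 + 2346843) = √(((-168 + (-5 + 0)² - 24*(-5 + 0)) + 1100)*737 + 2346843) = √(((-168 + (-5)² - 24*(-5)) + 1100)*737 + 2346843) = √(((-168 + 25 + 120) + 1100)*737 + 2346843) = √((-23 + 1100)*737 + 2346843) = √(1077*737 + 2346843) = √(793749 + 2346843) = √3140592 = 4*√196287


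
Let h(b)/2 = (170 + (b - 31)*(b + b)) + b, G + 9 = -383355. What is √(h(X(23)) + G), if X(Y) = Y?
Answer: I*√383714 ≈ 619.45*I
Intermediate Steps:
G = -383364 (G = -9 - 383355 = -383364)
h(b) = 340 + 2*b + 4*b*(-31 + b) (h(b) = 2*((170 + (b - 31)*(b + b)) + b) = 2*((170 + (-31 + b)*(2*b)) + b) = 2*((170 + 2*b*(-31 + b)) + b) = 2*(170 + b + 2*b*(-31 + b)) = 340 + 2*b + 4*b*(-31 + b))
√(h(X(23)) + G) = √((340 - 122*23 + 4*23²) - 383364) = √((340 - 2806 + 4*529) - 383364) = √((340 - 2806 + 2116) - 383364) = √(-350 - 383364) = √(-383714) = I*√383714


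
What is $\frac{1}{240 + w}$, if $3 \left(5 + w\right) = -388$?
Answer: $\frac{3}{317} \approx 0.0094637$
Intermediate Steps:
$w = - \frac{403}{3}$ ($w = -5 + \frac{1}{3} \left(-388\right) = -5 - \frac{388}{3} = - \frac{403}{3} \approx -134.33$)
$\frac{1}{240 + w} = \frac{1}{240 - \frac{403}{3}} = \frac{1}{\frac{317}{3}} = \frac{3}{317}$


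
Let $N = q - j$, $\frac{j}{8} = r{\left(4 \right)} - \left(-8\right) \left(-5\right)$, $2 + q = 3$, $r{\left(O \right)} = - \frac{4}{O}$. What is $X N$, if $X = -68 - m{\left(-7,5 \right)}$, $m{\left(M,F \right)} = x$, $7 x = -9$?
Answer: $-21949$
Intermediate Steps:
$x = - \frac{9}{7}$ ($x = \frac{1}{7} \left(-9\right) = - \frac{9}{7} \approx -1.2857$)
$q = 1$ ($q = -2 + 3 = 1$)
$m{\left(M,F \right)} = - \frac{9}{7}$
$j = -328$ ($j = 8 \left(- \frac{4}{4} - \left(-8\right) \left(-5\right)\right) = 8 \left(\left(-4\right) \frac{1}{4} - 40\right) = 8 \left(-1 - 40\right) = 8 \left(-41\right) = -328$)
$X = - \frac{467}{7}$ ($X = -68 - - \frac{9}{7} = -68 + \frac{9}{7} = - \frac{467}{7} \approx -66.714$)
$N = 329$ ($N = 1 - -328 = 1 + 328 = 329$)
$X N = \left(- \frac{467}{7}\right) 329 = -21949$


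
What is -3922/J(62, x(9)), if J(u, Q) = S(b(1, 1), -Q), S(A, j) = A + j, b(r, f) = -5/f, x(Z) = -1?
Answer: 1961/2 ≈ 980.50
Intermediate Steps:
J(u, Q) = -5 - Q (J(u, Q) = -5/1 - Q = -5*1 - Q = -5 - Q)
-3922/J(62, x(9)) = -3922/(-5 - 1*(-1)) = -3922/(-5 + 1) = -3922/(-4) = -3922*(-¼) = 1961/2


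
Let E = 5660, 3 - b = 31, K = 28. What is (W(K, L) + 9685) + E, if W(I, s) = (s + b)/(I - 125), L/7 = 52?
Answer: 1488129/97 ≈ 15342.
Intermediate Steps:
b = -28 (b = 3 - 1*31 = 3 - 31 = -28)
L = 364 (L = 7*52 = 364)
W(I, s) = (-28 + s)/(-125 + I) (W(I, s) = (s - 28)/(I - 125) = (-28 + s)/(-125 + I))
(W(K, L) + 9685) + E = ((-28 + 364)/(-125 + 28) + 9685) + 5660 = (336/(-97) + 9685) + 5660 = (-1/97*336 + 9685) + 5660 = (-336/97 + 9685) + 5660 = 939109/97 + 5660 = 1488129/97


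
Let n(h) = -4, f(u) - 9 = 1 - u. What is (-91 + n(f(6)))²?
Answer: 9025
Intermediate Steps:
f(u) = 10 - u (f(u) = 9 + (1 - u) = 10 - u)
(-91 + n(f(6)))² = (-91 - 4)² = (-95)² = 9025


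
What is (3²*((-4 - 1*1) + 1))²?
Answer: 1296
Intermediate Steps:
(3²*((-4 - 1*1) + 1))² = (9*((-4 - 1) + 1))² = (9*(-5 + 1))² = (9*(-4))² = (-36)² = 1296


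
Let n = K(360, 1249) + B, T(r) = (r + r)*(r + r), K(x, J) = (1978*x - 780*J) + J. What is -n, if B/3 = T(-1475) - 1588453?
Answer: -21081250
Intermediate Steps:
K(x, J) = -779*J + 1978*x (K(x, J) = (-780*J + 1978*x) + J = -779*J + 1978*x)
T(r) = 4*r² (T(r) = (2*r)*(2*r) = 4*r²)
B = 21342141 (B = 3*(4*(-1475)² - 1588453) = 3*(4*2175625 - 1588453) = 3*(8702500 - 1588453) = 3*7114047 = 21342141)
n = 21081250 (n = (-779*1249 + 1978*360) + 21342141 = (-972971 + 712080) + 21342141 = -260891 + 21342141 = 21081250)
-n = -1*21081250 = -21081250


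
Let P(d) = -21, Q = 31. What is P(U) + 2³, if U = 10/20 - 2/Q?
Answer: -13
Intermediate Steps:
U = 27/62 (U = 10/20 - 2/31 = 10*(1/20) - 2*1/31 = ½ - 2/31 = 27/62 ≈ 0.43548)
P(U) + 2³ = -21 + 2³ = -21 + 8 = -13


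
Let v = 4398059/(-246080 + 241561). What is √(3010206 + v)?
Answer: √61452628581745/4519 ≈ 1734.7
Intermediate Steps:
v = -4398059/4519 (v = 4398059/(-4519) = 4398059*(-1/4519) = -4398059/4519 ≈ -973.24)
√(3010206 + v) = √(3010206 - 4398059/4519) = √(13598722855/4519) = √61452628581745/4519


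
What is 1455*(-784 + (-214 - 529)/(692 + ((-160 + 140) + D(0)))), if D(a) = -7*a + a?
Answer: -255881635/224 ≈ -1.1423e+6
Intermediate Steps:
D(a) = -6*a
1455*(-784 + (-214 - 529)/(692 + ((-160 + 140) + D(0)))) = 1455*(-784 + (-214 - 529)/(692 + ((-160 + 140) - 6*0))) = 1455*(-784 - 743/(692 + (-20 + 0))) = 1455*(-784 - 743/(692 - 20)) = 1455*(-784 - 743/672) = 1455*(-527591/672) = -255881635/224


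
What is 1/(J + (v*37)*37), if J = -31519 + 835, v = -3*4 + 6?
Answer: -1/38898 ≈ -2.5708e-5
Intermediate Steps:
v = -6 (v = -12 + 6 = -6)
J = -30684
1/(J + (v*37)*37) = 1/(-30684 - 6*37*37) = 1/(-30684 - 222*37) = 1/(-30684 - 8214) = 1/(-38898) = -1/38898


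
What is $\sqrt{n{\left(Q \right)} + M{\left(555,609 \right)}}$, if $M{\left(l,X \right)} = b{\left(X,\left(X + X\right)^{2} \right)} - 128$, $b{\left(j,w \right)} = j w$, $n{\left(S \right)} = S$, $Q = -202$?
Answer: $\sqrt{903465786} \approx 30058.0$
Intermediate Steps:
$M{\left(l,X \right)} = -128 + 4 X^{3}$ ($M{\left(l,X \right)} = X \left(X + X\right)^{2} - 128 = X \left(2 X\right)^{2} - 128 = X 4 X^{2} - 128 = 4 X^{3} - 128 = -128 + 4 X^{3}$)
$\sqrt{n{\left(Q \right)} + M{\left(555,609 \right)}} = \sqrt{-202 - \left(128 - 4 \cdot 609^{3}\right)} = \sqrt{-202 + \left(-128 + 4 \cdot 225866529\right)} = \sqrt{-202 + \left(-128 + 903466116\right)} = \sqrt{-202 + 903465988} = \sqrt{903465786}$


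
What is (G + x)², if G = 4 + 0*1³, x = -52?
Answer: 2304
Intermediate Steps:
G = 4 (G = 4 + 0*1 = 4 + 0 = 4)
(G + x)² = (4 - 52)² = (-48)² = 2304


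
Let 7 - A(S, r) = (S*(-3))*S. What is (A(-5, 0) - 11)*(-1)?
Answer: -71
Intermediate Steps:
A(S, r) = 7 + 3*S² (A(S, r) = 7 - S*(-3)*S = 7 - (-3*S)*S = 7 - (-3)*S² = 7 + 3*S²)
(A(-5, 0) - 11)*(-1) = ((7 + 3*(-5)²) - 11)*(-1) = ((7 + 3*25) - 11)*(-1) = ((7 + 75) - 11)*(-1) = (82 - 11)*(-1) = 71*(-1) = -71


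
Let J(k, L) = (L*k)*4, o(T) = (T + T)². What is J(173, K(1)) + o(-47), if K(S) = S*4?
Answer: 11604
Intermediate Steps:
o(T) = 4*T² (o(T) = (2*T)² = 4*T²)
K(S) = 4*S
J(k, L) = 4*L*k
J(173, K(1)) + o(-47) = 4*(4*1)*173 + 4*(-47)² = 4*4*173 + 4*2209 = 2768 + 8836 = 11604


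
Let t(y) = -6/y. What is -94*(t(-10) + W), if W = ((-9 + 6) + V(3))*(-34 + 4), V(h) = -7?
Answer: -141282/5 ≈ -28256.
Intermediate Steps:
W = 300 (W = ((-9 + 6) - 7)*(-34 + 4) = (-3 - 7)*(-30) = -10*(-30) = 300)
-94*(t(-10) + W) = -94*(-6/(-10) + 300) = -94*(-6*(-⅒) + 300) = -94*(⅗ + 300) = -94*1503/5 = -141282/5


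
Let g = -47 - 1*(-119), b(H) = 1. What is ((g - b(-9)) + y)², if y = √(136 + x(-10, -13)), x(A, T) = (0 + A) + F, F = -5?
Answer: 6724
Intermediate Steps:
g = 72 (g = -47 + 119 = 72)
x(A, T) = -5 + A (x(A, T) = (0 + A) - 5 = A - 5 = -5 + A)
y = 11 (y = √(136 + (-5 - 10)) = √(136 - 15) = √121 = 11)
((g - b(-9)) + y)² = ((72 - 1*1) + 11)² = ((72 - 1) + 11)² = (71 + 11)² = 82² = 6724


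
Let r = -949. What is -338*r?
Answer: 320762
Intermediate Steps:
-338*r = -338*(-949) = 320762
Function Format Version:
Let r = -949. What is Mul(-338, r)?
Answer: 320762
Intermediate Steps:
Mul(-338, r) = Mul(-338, -949) = 320762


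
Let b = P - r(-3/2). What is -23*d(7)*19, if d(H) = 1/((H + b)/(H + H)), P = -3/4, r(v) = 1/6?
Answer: -73416/73 ≈ -1005.7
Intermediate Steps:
r(v) = 1/6
P = -3/4 (P = -3*1/4 = -3/4 ≈ -0.75000)
b = -11/12 (b = -3/4 - 1*1/6 = -3/4 - 1/6 = -11/12 ≈ -0.91667)
d(H) = 2*H/(-11/12 + H) (d(H) = 1/((H - 11/12)/(H + H)) = 1/((-11/12 + H)/((2*H))) = 1/((-11/12 + H)*(1/(2*H))) = 1/((-11/12 + H)/(2*H)) = 2*H/(-11/12 + H))
-23*d(7)*19 = -552*7/(-11 + 12*7)*19 = -552*7/(-11 + 84)*19 = -552*7/73*19 = -23*168/73*19 = -3864/73*19 = -73416/73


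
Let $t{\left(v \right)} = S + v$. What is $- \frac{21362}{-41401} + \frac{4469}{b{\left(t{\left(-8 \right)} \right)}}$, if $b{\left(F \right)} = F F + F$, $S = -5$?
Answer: $\frac{188353541}{6458556} \approx 29.163$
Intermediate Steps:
$t{\left(v \right)} = -5 + v$
$b{\left(F \right)} = F + F^{2}$ ($b{\left(F \right)} = F^{2} + F = F + F^{2}$)
$- \frac{21362}{-41401} + \frac{4469}{b{\left(t{\left(-8 \right)} \right)}} = - \frac{21362}{-41401} + \frac{4469}{\left(-5 - 8\right) \left(1 - 13\right)} = \left(-21362\right) \left(- \frac{1}{41401}\right) + \frac{4469}{\left(-13\right) \left(1 - 13\right)} = \frac{21362}{41401} + \frac{4469}{\left(-13\right) \left(-12\right)} = \frac{21362}{41401} + \frac{4469}{156} = \frac{188353541}{6458556}$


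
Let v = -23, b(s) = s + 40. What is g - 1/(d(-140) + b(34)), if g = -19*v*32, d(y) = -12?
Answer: 867007/62 ≈ 13984.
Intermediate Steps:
b(s) = 40 + s
g = 13984 (g = -19*(-23)*32 = 437*32 = 13984)
g - 1/(d(-140) + b(34)) = 13984 - 1/(-12 + (40 + 34)) = 13984 - 1/(-12 + 74) = 13984 - 1/62 = 867007/62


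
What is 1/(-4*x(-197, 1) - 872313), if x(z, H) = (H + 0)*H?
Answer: -1/872317 ≈ -1.1464e-6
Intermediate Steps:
x(z, H) = H**2 (x(z, H) = H*H = H**2)
1/(-4*x(-197, 1) - 872313) = 1/(-4*1**2 - 872313) = 1/(-4*1 - 872313) = 1/(-4 - 872313) = 1/(-872317) = -1/872317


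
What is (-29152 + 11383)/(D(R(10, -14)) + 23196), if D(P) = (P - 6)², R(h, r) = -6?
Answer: -5923/7780 ≈ -0.76131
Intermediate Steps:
D(P) = (-6 + P)²
(-29152 + 11383)/(D(R(10, -14)) + 23196) = (-29152 + 11383)/((-6 - 6)² + 23196) = -17769/((-12)² + 23196) = -17769/(144 + 23196) = -17769/23340 = -17769*1/23340 = -5923/7780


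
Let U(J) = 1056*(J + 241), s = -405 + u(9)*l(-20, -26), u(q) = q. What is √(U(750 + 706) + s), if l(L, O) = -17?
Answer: √1791474 ≈ 1338.5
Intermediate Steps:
s = -558 (s = -405 + 9*(-17) = -405 - 153 = -558)
U(J) = 254496 + 1056*J (U(J) = 1056*(241 + J) = 254496 + 1056*J)
√(U(750 + 706) + s) = √((254496 + 1056*(750 + 706)) - 558) = √((254496 + 1056*1456) - 558) = √((254496 + 1537536) - 558) = √(1792032 - 558) = √1791474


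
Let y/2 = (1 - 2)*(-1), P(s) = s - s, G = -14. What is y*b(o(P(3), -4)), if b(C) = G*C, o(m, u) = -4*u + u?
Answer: -336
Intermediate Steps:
P(s) = 0
o(m, u) = -3*u
b(C) = -14*C
y = 2 (y = 2*((1 - 2)*(-1)) = 2*(-1*(-1)) = 2*1 = 2)
y*b(o(P(3), -4)) = 2*(-(-42)*(-4)) = 2*(-14*12) = 2*(-168) = -336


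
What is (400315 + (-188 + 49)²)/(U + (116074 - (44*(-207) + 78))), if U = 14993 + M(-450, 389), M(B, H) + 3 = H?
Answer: 8564/2867 ≈ 2.9871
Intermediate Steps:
M(B, H) = -3 + H
U = 15379 (U = 14993 + (-3 + 389) = 14993 + 386 = 15379)
(400315 + (-188 + 49)²)/(U + (116074 - (44*(-207) + 78))) = (400315 + (-188 + 49)²)/(15379 + (116074 - (44*(-207) + 78))) = (400315 + (-139)²)/(15379 + (116074 - (-9108 + 78))) = (400315 + 19321)/(15379 + (116074 - 1*(-9030))) = 419636/(15379 + (116074 + 9030)) = 419636/(15379 + 125104) = 419636/140483 = 419636*(1/140483) = 8564/2867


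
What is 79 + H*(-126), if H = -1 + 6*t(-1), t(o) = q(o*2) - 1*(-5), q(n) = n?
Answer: -2063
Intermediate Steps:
t(o) = 5 + 2*o (t(o) = o*2 - 1*(-5) = 2*o + 5 = 5 + 2*o)
H = 17 (H = -1 + 6*(5 + 2*(-1)) = -1 + 6*(5 - 2) = -1 + 6*3 = -1 + 18 = 17)
79 + H*(-126) = 79 + 17*(-126) = 79 - 2142 = -2063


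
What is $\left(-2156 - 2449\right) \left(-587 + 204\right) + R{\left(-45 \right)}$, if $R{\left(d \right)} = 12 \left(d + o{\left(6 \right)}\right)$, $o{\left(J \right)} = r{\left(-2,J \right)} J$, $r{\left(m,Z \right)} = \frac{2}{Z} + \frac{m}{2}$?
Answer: $1763127$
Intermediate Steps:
$r{\left(m,Z \right)} = \frac{m}{2} + \frac{2}{Z}$ ($r{\left(m,Z \right)} = \frac{2}{Z} + m \frac{1}{2} = \frac{2}{Z} + \frac{m}{2} = \frac{m}{2} + \frac{2}{Z}$)
$o{\left(J \right)} = J \left(-1 + \frac{2}{J}\right)$ ($o{\left(J \right)} = \left(\frac{1}{2} \left(-2\right) + \frac{2}{J}\right) J = \left(-1 + \frac{2}{J}\right) J = J \left(-1 + \frac{2}{J}\right)$)
$R{\left(d \right)} = -48 + 12 d$ ($R{\left(d \right)} = 12 \left(d + \left(2 - 6\right)\right) = 12 \left(d - 4\right) = 12 \left(-4 + d\right) = -48 + 12 d$)
$\left(-2156 - 2449\right) \left(-587 + 204\right) + R{\left(-45 \right)} = \left(-2156 - 2449\right) \left(-587 + 204\right) + \left(-48 + 12 \left(-45\right)\right) = \left(-4605\right) \left(-383\right) - 588 = 1763715 - 588 = 1763127$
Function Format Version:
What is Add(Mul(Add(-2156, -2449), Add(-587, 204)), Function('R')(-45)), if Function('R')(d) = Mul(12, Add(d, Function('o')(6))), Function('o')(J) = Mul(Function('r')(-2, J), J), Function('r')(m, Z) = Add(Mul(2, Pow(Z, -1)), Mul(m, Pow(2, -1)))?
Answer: 1763127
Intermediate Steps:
Function('r')(m, Z) = Add(Mul(Rational(1, 2), m), Mul(2, Pow(Z, -1))) (Function('r')(m, Z) = Add(Mul(2, Pow(Z, -1)), Mul(m, Rational(1, 2))) = Add(Mul(2, Pow(Z, -1)), Mul(Rational(1, 2), m)) = Add(Mul(Rational(1, 2), m), Mul(2, Pow(Z, -1))))
Function('o')(J) = Mul(J, Add(-1, Mul(2, Pow(J, -1)))) (Function('o')(J) = Mul(Add(Mul(Rational(1, 2), -2), Mul(2, Pow(J, -1))), J) = Mul(Add(-1, Mul(2, Pow(J, -1))), J) = Mul(J, Add(-1, Mul(2, Pow(J, -1)))))
Function('R')(d) = Add(-48, Mul(12, d)) (Function('R')(d) = Mul(12, Add(d, Add(2, Mul(-1, 6)))) = Mul(12, Add(d, Add(2, -6))) = Mul(12, Add(d, -4)) = Mul(12, Add(-4, d)) = Add(-48, Mul(12, d)))
Add(Mul(Add(-2156, -2449), Add(-587, 204)), Function('R')(-45)) = Add(Mul(Add(-2156, -2449), Add(-587, 204)), Add(-48, Mul(12, -45))) = Add(Mul(-4605, -383), Add(-48, -540)) = Add(1763715, -588) = 1763127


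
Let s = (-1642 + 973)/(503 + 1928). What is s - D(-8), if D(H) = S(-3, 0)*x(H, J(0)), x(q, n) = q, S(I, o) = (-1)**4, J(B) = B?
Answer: 18779/2431 ≈ 7.7248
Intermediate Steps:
S(I, o) = 1
D(H) = H (D(H) = 1*H = H)
s = -669/2431 ≈ -0.27520
s - D(-8) = -669/2431 - 1*(-8) = -669/2431 + 8 = 18779/2431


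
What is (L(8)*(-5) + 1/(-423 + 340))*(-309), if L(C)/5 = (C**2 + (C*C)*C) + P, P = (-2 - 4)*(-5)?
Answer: 388552359/83 ≈ 4.6814e+6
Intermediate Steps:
P = 30 (P = -6*(-5) = 30)
L(C) = 150 + 5*C**2 + 5*C**3 (L(C) = 5*((C**2 + (C*C)*C) + 30) = 5*((C**2 + C**2*C) + 30) = 5*((C**2 + C**3) + 30) = 5*(30 + C**2 + C**3) = 150 + 5*C**2 + 5*C**3)
(L(8)*(-5) + 1/(-423 + 340))*(-309) = ((150 + 5*8**2 + 5*8**3)*(-5) + 1/(-423 + 340))*(-309) = ((150 + 5*64 + 5*512)*(-5) + 1/(-83))*(-309) = ((150 + 320 + 2560)*(-5) - 1/83)*(-309) = (3030*(-5) - 1/83)*(-309) = (-15150 - 1/83)*(-309) = -1257451/83*(-309) = 388552359/83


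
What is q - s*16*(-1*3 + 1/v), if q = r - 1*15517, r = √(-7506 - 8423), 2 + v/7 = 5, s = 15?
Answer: -103659/7 + I*√15929 ≈ -14808.0 + 126.21*I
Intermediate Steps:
v = 21 (v = -14 + 7*5 = -14 + 35 = 21)
r = I*√15929 (r = √(-15929) = I*√15929 ≈ 126.21*I)
q = -15517 + I*√15929 (q = I*√15929 - 1*15517 = I*√15929 - 15517 = -15517 + I*√15929 ≈ -15517.0 + 126.21*I)
q - s*16*(-1*3 + 1/v) = (-15517 + I*√15929) - 15*16*(-1*3 + 1/21) = (-15517 + I*√15929) - 240*(-3 + 1/21) = (-15517 + I*√15929) - 240*(-62)/21 = (-15517 + I*√15929) - 1*(-4960/7) = (-15517 + I*√15929) + 4960/7 = -103659/7 + I*√15929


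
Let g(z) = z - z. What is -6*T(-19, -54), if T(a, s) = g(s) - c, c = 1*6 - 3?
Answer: 18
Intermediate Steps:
g(z) = 0
c = 3 (c = 6 - 3 = 3)
T(a, s) = -3 (T(a, s) = 0 - 1*3 = 0 - 3 = -3)
-6*T(-19, -54) = -6*(-3) = 18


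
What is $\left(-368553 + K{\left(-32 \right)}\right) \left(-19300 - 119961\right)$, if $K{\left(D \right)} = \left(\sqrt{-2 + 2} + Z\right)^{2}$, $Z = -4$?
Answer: $51322831157$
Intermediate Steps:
$K{\left(D \right)} = 16$ ($K{\left(D \right)} = \left(\sqrt{-2 + 2} - 4\right)^{2} = \left(\sqrt{0} - 4\right)^{2} = \left(0 - 4\right)^{2} = \left(-4\right)^{2} = 16$)
$\left(-368553 + K{\left(-32 \right)}\right) \left(-19300 - 119961\right) = \left(-368553 + 16\right) \left(-19300 - 119961\right) = \left(-368537\right) \left(-139261\right) = 51322831157$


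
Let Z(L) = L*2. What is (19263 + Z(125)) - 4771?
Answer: 14742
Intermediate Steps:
Z(L) = 2*L
(19263 + Z(125)) - 4771 = (19263 + 2*125) - 4771 = (19263 + 250) - 4771 = 19513 - 4771 = 14742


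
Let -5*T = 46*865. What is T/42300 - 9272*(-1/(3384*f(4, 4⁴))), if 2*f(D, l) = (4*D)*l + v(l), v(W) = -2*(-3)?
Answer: -900331/4819850 ≈ -0.18680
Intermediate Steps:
v(W) = 6
f(D, l) = 3 + 2*D*l (f(D, l) = ((4*D)*l + 6)/2 = (4*D*l + 6)/2 = (6 + 4*D*l)/2 = 3 + 2*D*l)
T = -7958 (T = -46*865/5 = -⅕*39790 = -7958)
T/42300 - 9272*(-1/(3384*f(4, 4⁴))) = -7958/42300 - 9272*(-1/(3384*(3 + 2*4*4⁴))) = -7958*1/42300 - 9272*(-1/(3384*(3 + 2*4*256))) = -3979/21150 - 9272*(-1/(3384*(3 + 2048))) = -3979/21150 - 9272/(2051*(-3384)) = -3979/21150 - 9272/(-6940584) = -3979/21150 - 9272*(-1/6940584) = -3979/21150 + 1159/867573 = -900331/4819850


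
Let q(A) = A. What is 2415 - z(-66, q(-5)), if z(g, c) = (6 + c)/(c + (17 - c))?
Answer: 41054/17 ≈ 2414.9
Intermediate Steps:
z(g, c) = 6/17 + c/17 (z(g, c) = (6 + c)/17 = (6 + c)*(1/17) = 6/17 + c/17)
2415 - z(-66, q(-5)) = 2415 - (6/17 + (1/17)*(-5)) = 2415 - (6/17 - 5/17) = 2415 - 1*1/17 = 2415 - 1/17 = 41054/17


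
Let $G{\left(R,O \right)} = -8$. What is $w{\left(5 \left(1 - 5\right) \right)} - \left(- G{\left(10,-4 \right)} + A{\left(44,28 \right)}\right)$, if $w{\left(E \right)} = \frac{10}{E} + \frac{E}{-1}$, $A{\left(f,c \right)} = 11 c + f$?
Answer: $- \frac{681}{2} \approx -340.5$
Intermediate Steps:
$A{\left(f,c \right)} = f + 11 c$
$w{\left(E \right)} = - E + \frac{10}{E}$ ($w{\left(E \right)} = \frac{10}{E} + E \left(-1\right) = \frac{10}{E} - E = - E + \frac{10}{E}$)
$w{\left(5 \left(1 - 5\right) \right)} - \left(- G{\left(10,-4 \right)} + A{\left(44,28 \right)}\right) = \left(- 5 \left(1 - 5\right) + \frac{10}{5 \left(1 - 5\right)}\right) - \left(52 + 308\right) = \left(- 5 \left(-4\right) + \frac{10}{5 \left(-4\right)}\right) - 360 = \left(\left(-1\right) \left(-20\right) + \frac{10}{-20}\right) - 360 = \left(20 + 10 \left(- \frac{1}{20}\right)\right) - 360 = \left(20 - \frac{1}{2}\right) - 360 = \frac{39}{2} - 360 = - \frac{681}{2}$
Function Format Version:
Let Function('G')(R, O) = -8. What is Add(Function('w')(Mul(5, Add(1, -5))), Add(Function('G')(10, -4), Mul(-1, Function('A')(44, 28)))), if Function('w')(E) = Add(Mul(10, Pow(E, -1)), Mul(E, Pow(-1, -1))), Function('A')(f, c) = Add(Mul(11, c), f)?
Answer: Rational(-681, 2) ≈ -340.50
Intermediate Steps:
Function('A')(f, c) = Add(f, Mul(11, c))
Function('w')(E) = Add(Mul(-1, E), Mul(10, Pow(E, -1))) (Function('w')(E) = Add(Mul(10, Pow(E, -1)), Mul(E, -1)) = Add(Mul(10, Pow(E, -1)), Mul(-1, E)) = Add(Mul(-1, E), Mul(10, Pow(E, -1))))
Add(Function('w')(Mul(5, Add(1, -5))), Add(Function('G')(10, -4), Mul(-1, Function('A')(44, 28)))) = Add(Add(Mul(-1, Mul(5, Add(1, -5))), Mul(10, Pow(Mul(5, Add(1, -5)), -1))), Add(-8, Mul(-1, Add(44, Mul(11, 28))))) = Add(Add(Mul(-1, Mul(5, -4)), Mul(10, Pow(Mul(5, -4), -1))), Add(-8, Mul(-1, Add(44, 308)))) = Add(Add(Mul(-1, -20), Mul(10, Pow(-20, -1))), Add(-8, Mul(-1, 352))) = Add(Add(20, Mul(10, Rational(-1, 20))), Add(-8, -352)) = Add(Add(20, Rational(-1, 2)), -360) = Add(Rational(39, 2), -360) = Rational(-681, 2)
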